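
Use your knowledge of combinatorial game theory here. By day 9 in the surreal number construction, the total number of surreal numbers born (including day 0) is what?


Day 0: {|} = 0 is born. Count = 1.
Day n: the number of surreal numbers born by day n is 2^(n+1) - 1.
By day 0: 2^1 - 1 = 1
By day 1: 2^2 - 1 = 3
By day 2: 2^3 - 1 = 7
By day 3: 2^4 - 1 = 15
By day 4: 2^5 - 1 = 31
By day 5: 2^6 - 1 = 63
By day 6: 2^7 - 1 = 127
By day 7: 2^8 - 1 = 255
By day 8: 2^9 - 1 = 511
By day 9: 2^10 - 1 = 1023
By day 9: 1023 surreal numbers.

1023


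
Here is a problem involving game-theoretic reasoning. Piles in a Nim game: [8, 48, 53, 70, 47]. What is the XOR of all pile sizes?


We need the XOR (exclusive or) of all pile sizes.
After XOR-ing pile 1 (size 8): 0 XOR 8 = 8
After XOR-ing pile 2 (size 48): 8 XOR 48 = 56
After XOR-ing pile 3 (size 53): 56 XOR 53 = 13
After XOR-ing pile 4 (size 70): 13 XOR 70 = 75
After XOR-ing pile 5 (size 47): 75 XOR 47 = 100
The Nim-value of this position is 100.

100


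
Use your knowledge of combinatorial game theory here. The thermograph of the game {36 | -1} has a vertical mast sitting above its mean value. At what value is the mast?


Game = {36 | -1}, a switch {a | b} with numbers a > b.
Its thermograph has left wall a - t and right wall b + t, which meet at t = (a - b)/2, where both equal (a + b)/2. So the mast (mean value) is at (a + b)/2.
Mean = (36 + (-1))/2 = 35/2 = 35/2

35/2


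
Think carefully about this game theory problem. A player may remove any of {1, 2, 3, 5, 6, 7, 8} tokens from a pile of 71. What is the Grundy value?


The subtraction set is S = {1, 2, 3, 5, 6, 7, 8}.
G(k) = mex{ G(k - s) : s in S, s <= k }. We compute iteratively: G(0) = 0.
G(1) = mex({0}) = 1
G(2) = mex({0, 1}) = 2
G(3) = mex({0, 1, 2}) = 3
G(4) = mex({1, 2, 3}) = 0
G(5) = mex({0, 2, 3}) = 1
G(6) = mex({0, 1, 3}) = 2
G(7) = mex({0, 1, 2}) = 3
G(8) = mex({0, 1, 2, 3}) = 4
G(9) = mex({0, 1, 2, 3, 4}) = 5
G(10) = mex({0, 1, 2, 3, 4, 5}) = 6
G(11) = mex({0, 1, 2, 3, 4, 5, 6}) = 7
G(12) = mex({0, 1, 2, 3, 5, 6, 7}) = 4
G(13) = mex({1, 2, 3, 4, 6, 7}) = 0
G(14) = mex({0, 2, 3, 4, 5, 7}) = 1
G(15) = mex({0, 1, 3, 4, 5, 6}) = 2
G(16) = mex({0, 1, 2, 4, 5, 6, 7}) = 3
G(17) = mex({1, 2, 3, 4, 5, 6, 7}) = 0
G(18) = mex({0, 2, 3, 4, 6, 7}) = 1
G(19) = mex({0, 1, 3, 4, 7}) = 2
G(20) = mex({0, 1, 2, 4}) = 3
Observe that G(13)..G(20) = 0, 1, 2, 3, 0, 1, 2, 3 repeats G(0)..G(7) = 0, 1, 2, 3, 0, 1, 2, 3.
For k >= max(S) = 8, G(k) is determined by the previous 8 values G(k-8)..G(k-1); a window of 8 consecutive values has recurred shifted by 13, so by induction G(k + 13) = G(k) for all k >= 0: the sequence is periodic from the start with period 13.
One period: G(0..12) = 0, 1, 2, 3, 0, 1, 2, 3, 4, 5, 6, 7, 4.
71 mod 13 = 6, so G(71) = G(6) = 2.

2


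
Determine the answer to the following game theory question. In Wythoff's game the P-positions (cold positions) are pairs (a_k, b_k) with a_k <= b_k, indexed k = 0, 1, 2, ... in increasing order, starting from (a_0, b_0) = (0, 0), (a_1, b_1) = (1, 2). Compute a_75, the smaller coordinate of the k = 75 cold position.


By Wythoff's theorem, a_k = floor(k * phi) and b_k = floor(k * phi^2) = a_k + k, where phi = (1 + sqrt(5))/2 is the golden ratio.
phi = (1 + sqrt(5))/2 = 1.618034
k = 75
k * phi = 75 * 1.618034 = 121.352549
a_75 = floor(k * phi) = 121

121


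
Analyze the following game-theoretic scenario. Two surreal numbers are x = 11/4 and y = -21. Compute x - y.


x = 11/4, y = -21
Converting to common denominator: 4
x = 11/4, y = -84/4
x - y = 11/4 - -21 = 95/4

95/4


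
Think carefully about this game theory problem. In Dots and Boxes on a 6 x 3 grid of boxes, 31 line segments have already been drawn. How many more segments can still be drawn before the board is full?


Grid: 6 x 3 boxes, i.e. 7 rows and 4 columns of dots.
Horizontal edges: (rows + 1) * cols = 7 * 3 = 21
Vertical edges: rows * (cols + 1) = 6 * 4 = 24
Total edges: 21 + 24 = 45
Edges drawn: 31
Remaining: 45 - 31 = 14

14


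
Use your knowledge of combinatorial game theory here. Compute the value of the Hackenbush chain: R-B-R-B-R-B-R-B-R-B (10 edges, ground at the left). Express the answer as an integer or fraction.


Edges (from ground): R-B-R-B-R-B-R-B-R-B
By Berlekamp's sign-expansion rule, a Blue-Red Hackenbush stalk has the value of the surreal number whose sign sequence is the edge sequence with B -> + and R -> -.
Sign sequence: -+-+-+-+-+
Trace the sign expansion in the surreal number tree, starting from 0:
Edge 1: R (sign -) -> bounds (-inf, 0), value = -1
Edge 2: B (sign +) -> bounds (-1, 0), value = -1/2
Edge 3: R (sign -) -> bounds (-1, -1/2), value = -3/4
Edge 4: B (sign +) -> bounds (-3/4, -1/2), value = -5/8
Edge 5: R (sign -) -> bounds (-3/4, -5/8), value = -11/16
Edge 6: B (sign +) -> bounds (-11/16, -5/8), value = -21/32
Edge 7: R (sign -) -> bounds (-11/16, -21/32), value = -43/64
Edge 8: B (sign +) -> bounds (-43/64, -21/32), value = -85/128
Edge 9: R (sign -) -> bounds (-43/64, -85/128), value = -171/256
Edge 10: B (sign +) -> bounds (-171/256, -85/128), value = -341/512
Game value = -341/512

-341/512


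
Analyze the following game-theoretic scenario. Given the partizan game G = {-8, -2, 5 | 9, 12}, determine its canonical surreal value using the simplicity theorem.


Left options: {-8, -2, 5}, max = 5
Right options: {9, 12}, min = 9
All options are numbers and max(Left) < min(Right), so by the simplicity theorem the value is the simplest (earliest-born) number strictly between 5 and 9.
Integers 6 through 8 all lie strictly between 5 and 9.
Among integers, the simplest (lowest birthday = smallest |n|; 0 is born on day 0, +-n on day n) is 6.
No non-integer in the interval can be simpler: if x is a non-integer in the interval, then floor(x) or ceil(x) also lies in the interval (the interval contains an integer), and both are proper prefixes of x's sign expansion, i.e. born earlier. So the game value is 6.
Game value = 6

6


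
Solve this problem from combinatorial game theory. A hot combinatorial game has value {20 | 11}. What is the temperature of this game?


The game is {20 | 11}, a switch {a | b} with numbers a > b.
Cooling {a | b} by t gives {a - t | b + t}, which stops being hot when a - t = b + t, i.e. at t = (a - b)/2. So the temperature of a switch is (a - b)/2.
Temperature = (Left option - Right option) / 2
= (20 - (11)) / 2
= 9 / 2
= 9/2

9/2


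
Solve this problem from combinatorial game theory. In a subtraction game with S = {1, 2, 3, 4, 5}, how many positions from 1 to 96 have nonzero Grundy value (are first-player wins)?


Subtraction set S = {1, 2, 3, 4, 5}, so G(n) = n mod 6.
G(n) = 0 when n is a multiple of 6.
Multiples of 6 in [1, 96]: 16
N-positions (nonzero Grundy) = 96 - 16 = 80

80


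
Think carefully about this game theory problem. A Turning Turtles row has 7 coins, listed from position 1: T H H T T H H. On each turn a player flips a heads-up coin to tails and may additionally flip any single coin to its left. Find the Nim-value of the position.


Coins: T H H T T H H
Key fact: a single head at position k behaves exactly like a Nim heap of size k (turning it to T and optionally flipping a coin at j < k corresponds to moving the heap from k to j, or to 0), and heads combine as a disjunctive sum (two heads at the same place would cancel, matching j XOR j = 0). So the Nim-value is the XOR of the 1-indexed positions of the heads.
Face-up positions (1-indexed): [2, 3, 6, 7]
XOR 0 with 2: 0 XOR 2 = 2
XOR 2 with 3: 2 XOR 3 = 1
XOR 1 with 6: 1 XOR 6 = 7
XOR 7 with 7: 7 XOR 7 = 0
Nim-value = 0

0


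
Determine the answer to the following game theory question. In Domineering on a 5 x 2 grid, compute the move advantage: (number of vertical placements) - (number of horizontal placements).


Board is 5 x 2 (rows x cols).
Left (vertical) placements: (rows-1) * cols = 4 * 2 = 8
Right (horizontal) placements: rows * (cols-1) = 5 * 1 = 5
Advantage = Left - Right = 8 - 5 = 3

3


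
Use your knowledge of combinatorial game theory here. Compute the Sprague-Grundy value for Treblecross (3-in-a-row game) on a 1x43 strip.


Treblecross: place X on empty cells; 3-in-a-row wins.
Playing within two cells of an existing X lets the opponent win at once, so sensible play treats the cells i-2..i+2 around each X as dead. The player left with no safe cell loses, so this is a normal-play take-away game on strips of safe cells.
Placing X at cell i (0-indexed) of a strip of k safe cells leaves independent strips of sizes max(0, i-2) and max(0, k-i-3). Hence G(k) = mex{ G(max(0,i-2)) XOR G(max(0,k-i-3)) : 0 <= i < k }, with G(0) = 0.
G(1): splits (0,0):0^0=0 -> mex({0}) = 1
G(2): splits (0,0):0^0=0 -> mex({0}) = 1
G(3): splits (0,0):0^0=0 -> mex({0}) = 1
G(4): splits (0,1):0^1=1 (0,0):0^0=0 -> mex({0, 1}) = 2
G(5): splits (0,2):0^1=1 (0,1):0^1=1 (0,0):0^0=0 -> mex({0, 1}) = 2
G(6) = mex({1}) = 0
G(7) = mex({0, 1, 2}) = 3
G(8) = mex({0, 1, 2}) = 3
G(9) = mex({0, 2}) = 1
G(10) = mex({0, 2, 3}) = 1
G(11) = mex({0, 3}) = 1
G(12) = mex({1, 3}) = 0
G(13) = mex({0, 1, 2, 3}) = 4
G(14) = mex({0, 1, 2}) = 3
G(15) = mex({0, 1, 2}) = 3
G(16) = mex({0, 1, 2, 4}) = 3
G(17) = mex({0, 1, 3, 4}) = 2
G(18) = mex({0, 1, 3, 4}) = 2
G(19) = mex({0, 1, 3, 5}) = 2
G(20) = mex({0, 1, 2, 3, 5}) = 4
G(21) = mex({0, 1, 2, 3, 5}) = 4
G(22) = mex({1, 2, 6}) = 0
G(23) = mex({0, 1, 2, 3, 4, 6}) = 5
G(24) = mex({0, 1, 2, 3, 4}) = 5
G(25) = mex({0, 1, 3, 4, 7}) = 2
G(26) = mex({0, 1, 3, 4, 5, 7}) = 2
G(27) = mex({0, 1, 3, 5}) = 2
G(28) = mex({0, 1, 2, 5}) = 3
G(29) = mex({0, 1, 2, 4, 5, 6}) = 3
G(30) = mex({1, 2, 4, 6}) = 0
G(31) = mex({0, 1, 2, 3, 4, 6}) = 5
G(32) = mex({1, 2, 3, 4, 7}) = 0
G(33) = mex({0, 3, 7}) = 1
G(34) = mex({0, 2, 3, 5, 7}) = 1
G(35) = mex({0, 2, 3, 5, 6}) = 1
G(36) = mex({0, 1, 2, 5, 6}) = 3
G(37) = mex({0, 1, 2, 4, 5, 6}) = 3
G(38) = mex({0, 1, 2, 4}) = 3
G(39) = mex({0, 1, 2, 3, 4, 7}) = 5
G(40) = mex({0, 1, 2, 3, 4, 5, 7}) = 6
G(41) = mex({0, 1, 2, 3, 5, 7}) = 4
G(42) = mex({0, 1, 2, 3, 5, 6, 7}) = 4
G(43) = mex({0, 2, 3, 5, 6}) = 1
Therefore G(43) = 1.

1


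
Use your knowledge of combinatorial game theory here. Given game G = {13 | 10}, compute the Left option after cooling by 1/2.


Original game: {13 | 10} (a switch {a | b} with a > b).
Cooling by t (for t below the temperature (a - b)/2 = 3/2) taxes each move by t: {a | b} cooled by t is {a - t | b + t}.
Cooling amount: t = 1/2
Cooled Left option: 13 - 1/2 = 25/2
Cooled Right option: 10 + 1/2 = 21/2
Cooled game: {25/2 | 21/2}
Left option = 25/2

25/2


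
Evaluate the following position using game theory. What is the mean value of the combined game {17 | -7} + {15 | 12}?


G1 = {17 | -7}, G2 = {15 | 12}
Each is a switch {a | b} with numbers a > b; its mean value is (a + b)/2, and mean value is additive over game sums: m(G1 + G2) = m(G1) + m(G2).
Mean of G1 = (17 + (-7))/2 = 10/2 = 5
Mean of G2 = (15 + (12))/2 = 27/2 = 27/2
Mean of G1 + G2 = 5 + 27/2 = 37/2

37/2


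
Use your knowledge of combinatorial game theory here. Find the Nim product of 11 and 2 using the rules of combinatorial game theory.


Nim multiplication is bilinear over XOR: (u XOR v) * w = (u*w) XOR (v*w).
So we split each operand into its bit components and XOR the pairwise Nim products.
11 = 1 + 2 + 8 (as XOR of powers of 2).
2 = 2 (as XOR of powers of 2).
Using the standard Nim-product table on single bits:
  2*2 = 3,   2*4 = 8,   2*8 = 12,
  4*4 = 6,   4*8 = 11,  8*8 = 13,
and  1*x = x (identity), k*l = l*k (commutative).
Pairwise Nim products:
  1 * 2 = 2
  2 * 2 = 3
  8 * 2 = 12
XOR them: 2 XOR 3 XOR 12 = 13.
Result: 11 * 2 = 13 (in Nim).

13


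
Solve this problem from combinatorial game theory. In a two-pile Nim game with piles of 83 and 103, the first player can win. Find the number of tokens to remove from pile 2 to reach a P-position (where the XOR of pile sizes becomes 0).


Piles: 83 and 103
Current XOR: 83 XOR 103 = 52 (non-zero, so this is an N-position).
To make the XOR zero, we need to find a move that balances the piles.
For pile 2 (size 103): target = 103 XOR 52 = 83
We reduce pile 2 from 103 to 83.
Tokens removed: 103 - 83 = 20
Verification: 83 XOR 83 = 0

20


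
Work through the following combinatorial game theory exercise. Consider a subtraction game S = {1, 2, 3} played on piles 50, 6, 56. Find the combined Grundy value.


Subtraction set: {1, 2, 3}
For this subtraction set, G(n) = n mod 4 (period = max + 1 = 4).
Pile 1 (size 50): G(50) = 50 mod 4 = 2
Pile 2 (size 6): G(6) = 6 mod 4 = 2
Pile 3 (size 56): G(56) = 56 mod 4 = 0
Total Grundy value = XOR of all: 2 XOR 2 XOR 0 = 0

0


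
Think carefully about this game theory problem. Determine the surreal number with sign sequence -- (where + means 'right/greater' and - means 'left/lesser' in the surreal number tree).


Sign expansion: --
Rule: track bounds (lo, hi), initially (-inf, +inf). On '+', the current value becomes lo and we move to the simplest number in (value, hi): value + 1 if hi = +inf, otherwise the midpoint (value + hi)/2. On '-', the current value becomes hi and we move to value - 1 if lo = -inf, otherwise the midpoint (lo + value)/2.
Start at 0.
Step 1: sign = -, move left. Bounds: (-inf, 0). Value = -1
Step 2: sign = -, move left. Bounds: (-inf, -1). Value = -2
The surreal number with sign expansion -- is -2.

-2


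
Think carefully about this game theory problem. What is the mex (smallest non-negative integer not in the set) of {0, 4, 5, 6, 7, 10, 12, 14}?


Set = {0, 4, 5, 6, 7, 10, 12, 14}
0 is in the set.
1 is NOT in the set. This is the mex.
mex = 1

1


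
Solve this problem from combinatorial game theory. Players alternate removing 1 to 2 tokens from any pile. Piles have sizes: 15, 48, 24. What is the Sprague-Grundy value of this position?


Subtraction set: {1, 2}
For this subtraction set, G(n) = n mod 3 (period = max + 1 = 3).
Pile 1 (size 15): G(15) = 15 mod 3 = 0
Pile 2 (size 48): G(48) = 48 mod 3 = 0
Pile 3 (size 24): G(24) = 24 mod 3 = 0
Total Grundy value = XOR of all: 0 XOR 0 XOR 0 = 0

0


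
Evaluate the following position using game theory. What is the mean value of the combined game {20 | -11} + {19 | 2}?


G1 = {20 | -11}, G2 = {19 | 2}
Each is a switch {a | b} with numbers a > b; its mean value is (a + b)/2, and mean value is additive over game sums: m(G1 + G2) = m(G1) + m(G2).
Mean of G1 = (20 + (-11))/2 = 9/2 = 9/2
Mean of G2 = (19 + (2))/2 = 21/2 = 21/2
Mean of G1 + G2 = 9/2 + 21/2 = 15

15


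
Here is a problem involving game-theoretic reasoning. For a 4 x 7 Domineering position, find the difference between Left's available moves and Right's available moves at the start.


Board is 4 x 7 (rows x cols).
Left (vertical) placements: (rows-1) * cols = 3 * 7 = 21
Right (horizontal) placements: rows * (cols-1) = 4 * 6 = 24
Advantage = Left - Right = 21 - 24 = -3

-3


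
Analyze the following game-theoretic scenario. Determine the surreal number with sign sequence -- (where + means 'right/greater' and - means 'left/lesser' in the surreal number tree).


Sign expansion: --
Rule: track bounds (lo, hi), initially (-inf, +inf). On '+', the current value becomes lo and we move to the simplest number in (value, hi): value + 1 if hi = +inf, otherwise the midpoint (value + hi)/2. On '-', the current value becomes hi and we move to value - 1 if lo = -inf, otherwise the midpoint (lo + value)/2.
Start at 0.
Step 1: sign = -, move left. Bounds: (-inf, 0). Value = -1
Step 2: sign = -, move left. Bounds: (-inf, -1). Value = -2
The surreal number with sign expansion -- is -2.

-2


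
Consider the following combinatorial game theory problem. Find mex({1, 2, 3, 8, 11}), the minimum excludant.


Set = {1, 2, 3, 8, 11}
0 is NOT in the set. This is the mex.
mex = 0

0


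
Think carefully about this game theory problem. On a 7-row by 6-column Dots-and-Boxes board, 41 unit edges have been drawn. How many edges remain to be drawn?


Grid: 7 x 6 boxes, i.e. 8 rows and 7 columns of dots.
Horizontal edges: (rows + 1) * cols = 8 * 6 = 48
Vertical edges: rows * (cols + 1) = 7 * 7 = 49
Total edges: 48 + 49 = 97
Edges drawn: 41
Remaining: 97 - 41 = 56

56


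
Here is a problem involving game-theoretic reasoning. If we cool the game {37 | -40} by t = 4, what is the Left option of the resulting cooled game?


Original game: {37 | -40} (a switch {a | b} with a > b).
Cooling by t (for t below the temperature (a - b)/2 = 77/2) taxes each move by t: {a | b} cooled by t is {a - t | b + t}.
Cooling amount: t = 4
Cooled Left option: 37 - 4 = 33
Cooled Right option: -40 + 4 = -36
Cooled game: {33 | -36}
Left option = 33

33


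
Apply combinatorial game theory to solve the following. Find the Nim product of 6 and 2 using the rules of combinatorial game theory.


Nim multiplication is bilinear over XOR: (u XOR v) * w = (u*w) XOR (v*w).
So we split each operand into its bit components and XOR the pairwise Nim products.
6 = 2 + 4 (as XOR of powers of 2).
2 = 2 (as XOR of powers of 2).
Using the standard Nim-product table on single bits:
  2*2 = 3,   2*4 = 8,   2*8 = 12,
  4*4 = 6,   4*8 = 11,  8*8 = 13,
and  1*x = x (identity), k*l = l*k (commutative).
Pairwise Nim products:
  2 * 2 = 3
  4 * 2 = 8
XOR them: 3 XOR 8 = 11.
Result: 6 * 2 = 11 (in Nim).

11


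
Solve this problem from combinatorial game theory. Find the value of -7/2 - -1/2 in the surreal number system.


x = -7/2, y = -1/2
Converting to common denominator: 2
x = -7/2, y = -1/2
x - y = -7/2 - -1/2 = -3

-3


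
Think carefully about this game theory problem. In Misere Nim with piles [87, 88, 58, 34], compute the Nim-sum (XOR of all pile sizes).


We need the XOR (exclusive or) of all pile sizes.
After XOR-ing pile 1 (size 87): 0 XOR 87 = 87
After XOR-ing pile 2 (size 88): 87 XOR 88 = 15
After XOR-ing pile 3 (size 58): 15 XOR 58 = 53
After XOR-ing pile 4 (size 34): 53 XOR 34 = 23
The Nim-value of this position is 23.

23


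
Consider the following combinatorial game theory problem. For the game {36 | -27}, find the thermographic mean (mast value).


Game = {36 | -27}, a switch {a | b} with numbers a > b.
Its thermograph has left wall a - t and right wall b + t, which meet at t = (a - b)/2, where both equal (a + b)/2. So the mast (mean value) is at (a + b)/2.
Mean = (36 + (-27))/2 = 9/2 = 9/2

9/2


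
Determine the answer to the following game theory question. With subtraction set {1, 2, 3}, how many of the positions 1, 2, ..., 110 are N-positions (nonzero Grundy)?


Subtraction set S = {1, 2, 3}, so G(n) = n mod 4.
G(n) = 0 when n is a multiple of 4.
Multiples of 4 in [1, 110]: 27
N-positions (nonzero Grundy) = 110 - 27 = 83

83


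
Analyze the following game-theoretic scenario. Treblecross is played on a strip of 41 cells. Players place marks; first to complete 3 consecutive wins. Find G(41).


Treblecross: place X on empty cells; 3-in-a-row wins.
Playing within two cells of an existing X lets the opponent win at once, so sensible play treats the cells i-2..i+2 around each X as dead. The player left with no safe cell loses, so this is a normal-play take-away game on strips of safe cells.
Placing X at cell i (0-indexed) of a strip of k safe cells leaves independent strips of sizes max(0, i-2) and max(0, k-i-3). Hence G(k) = mex{ G(max(0,i-2)) XOR G(max(0,k-i-3)) : 0 <= i < k }, with G(0) = 0.
G(1): splits (0,0):0^0=0 -> mex({0}) = 1
G(2): splits (0,0):0^0=0 -> mex({0}) = 1
G(3): splits (0,0):0^0=0 -> mex({0}) = 1
G(4): splits (0,1):0^1=1 (0,0):0^0=0 -> mex({0, 1}) = 2
G(5): splits (0,2):0^1=1 (0,1):0^1=1 (0,0):0^0=0 -> mex({0, 1}) = 2
G(6) = mex({1}) = 0
G(7) = mex({0, 1, 2}) = 3
G(8) = mex({0, 1, 2}) = 3
G(9) = mex({0, 2}) = 1
G(10) = mex({0, 2, 3}) = 1
G(11) = mex({0, 3}) = 1
G(12) = mex({1, 3}) = 0
G(13) = mex({0, 1, 2, 3}) = 4
G(14) = mex({0, 1, 2}) = 3
G(15) = mex({0, 1, 2}) = 3
G(16) = mex({0, 1, 2, 4}) = 3
G(17) = mex({0, 1, 3, 4}) = 2
G(18) = mex({0, 1, 3, 4}) = 2
G(19) = mex({0, 1, 3, 5}) = 2
G(20) = mex({0, 1, 2, 3, 5}) = 4
G(21) = mex({0, 1, 2, 3, 5}) = 4
G(22) = mex({1, 2, 6}) = 0
G(23) = mex({0, 1, 2, 3, 4, 6}) = 5
G(24) = mex({0, 1, 2, 3, 4}) = 5
G(25) = mex({0, 1, 3, 4, 7}) = 2
G(26) = mex({0, 1, 3, 4, 5, 7}) = 2
G(27) = mex({0, 1, 3, 5}) = 2
G(28) = mex({0, 1, 2, 5}) = 3
G(29) = mex({0, 1, 2, 4, 5, 6}) = 3
G(30) = mex({1, 2, 4, 6}) = 0
G(31) = mex({0, 1, 2, 3, 4, 6}) = 5
G(32) = mex({1, 2, 3, 4, 7}) = 0
G(33) = mex({0, 3, 7}) = 1
G(34) = mex({0, 2, 3, 5, 7}) = 1
G(35) = mex({0, 2, 3, 5, 6}) = 1
G(36) = mex({0, 1, 2, 5, 6}) = 3
G(37) = mex({0, 1, 2, 4, 5, 6}) = 3
G(38) = mex({0, 1, 2, 4}) = 3
G(39) = mex({0, 1, 2, 3, 4, 7}) = 5
G(40) = mex({0, 1, 2, 3, 4, 5, 7}) = 6
G(41) = mex({0, 1, 2, 3, 5, 7}) = 4
Therefore G(41) = 4.

4


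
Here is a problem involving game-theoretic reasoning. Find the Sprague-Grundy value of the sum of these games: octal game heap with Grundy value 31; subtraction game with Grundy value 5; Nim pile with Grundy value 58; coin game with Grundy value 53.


By the Sprague-Grundy theorem, the Grundy value of a sum of games is the XOR of individual Grundy values.
octal game heap: Grundy value = 31. Running XOR: 0 XOR 31 = 31
subtraction game: Grundy value = 5. Running XOR: 31 XOR 5 = 26
Nim pile: Grundy value = 58. Running XOR: 26 XOR 58 = 32
coin game: Grundy value = 53. Running XOR: 32 XOR 53 = 21
The combined Grundy value is 21.

21


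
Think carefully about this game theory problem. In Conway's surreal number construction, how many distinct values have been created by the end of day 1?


Day 0: {|} = 0 is born. Count = 1.
Day n: the number of surreal numbers born by day n is 2^(n+1) - 1.
By day 0: 2^1 - 1 = 1
By day 1: 2^2 - 1 = 3
By day 1: 3 surreal numbers.

3


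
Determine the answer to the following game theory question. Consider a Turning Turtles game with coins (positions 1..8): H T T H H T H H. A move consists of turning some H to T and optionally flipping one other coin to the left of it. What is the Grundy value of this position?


Coins: H T T H H T H H
Key fact: a single head at position k behaves exactly like a Nim heap of size k (turning it to T and optionally flipping a coin at j < k corresponds to moving the heap from k to j, or to 0), and heads combine as a disjunctive sum (two heads at the same place would cancel, matching j XOR j = 0). So the Nim-value is the XOR of the 1-indexed positions of the heads.
Face-up positions (1-indexed): [1, 4, 5, 7, 8]
XOR 0 with 1: 0 XOR 1 = 1
XOR 1 with 4: 1 XOR 4 = 5
XOR 5 with 5: 5 XOR 5 = 0
XOR 0 with 7: 0 XOR 7 = 7
XOR 7 with 8: 7 XOR 8 = 15
Nim-value = 15

15


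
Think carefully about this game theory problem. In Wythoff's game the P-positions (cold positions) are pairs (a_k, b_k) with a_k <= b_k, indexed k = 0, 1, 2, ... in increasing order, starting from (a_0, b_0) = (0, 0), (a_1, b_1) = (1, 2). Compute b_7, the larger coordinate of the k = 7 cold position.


By Wythoff's theorem, a_k = floor(k * phi) and b_k = floor(k * phi^2) = a_k + k, where phi = (1 + sqrt(5))/2 is the golden ratio.
phi = (1 + sqrt(5))/2 = 1.618034
phi^2 = phi + 1 = 2.618034
k = 7
k * phi^2 = 7 * 2.618034 = 18.326238
b_7 = floor(k * phi^2) = 18 (check: a_7 + k = 11 + 7 = 18)

18


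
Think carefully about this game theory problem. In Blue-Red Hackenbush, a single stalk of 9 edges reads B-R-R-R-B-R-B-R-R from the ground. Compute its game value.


Edges (from ground): B-R-R-R-B-R-B-R-R
By Berlekamp's sign-expansion rule, a Blue-Red Hackenbush stalk has the value of the surreal number whose sign sequence is the edge sequence with B -> + and R -> -.
Sign sequence: +---+-+--
Trace the sign expansion in the surreal number tree, starting from 0:
Edge 1: B (sign +) -> bounds (0, +inf), value = 1
Edge 2: R (sign -) -> bounds (0, 1), value = 1/2
Edge 3: R (sign -) -> bounds (0, 1/2), value = 1/4
Edge 4: R (sign -) -> bounds (0, 1/4), value = 1/8
Edge 5: B (sign +) -> bounds (1/8, 1/4), value = 3/16
Edge 6: R (sign -) -> bounds (1/8, 3/16), value = 5/32
Edge 7: B (sign +) -> bounds (5/32, 3/16), value = 11/64
Edge 8: R (sign -) -> bounds (5/32, 11/64), value = 21/128
Edge 9: R (sign -) -> bounds (5/32, 21/128), value = 41/256
Game value = 41/256

41/256


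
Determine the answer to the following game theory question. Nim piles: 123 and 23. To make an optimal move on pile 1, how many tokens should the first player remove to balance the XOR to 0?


Piles: 123 and 23
Current XOR: 123 XOR 23 = 108 (non-zero, so this is an N-position).
To make the XOR zero, we need to find a move that balances the piles.
For pile 1 (size 123): target = 123 XOR 108 = 23
We reduce pile 1 from 123 to 23.
Tokens removed: 123 - 23 = 100
Verification: 23 XOR 23 = 0

100


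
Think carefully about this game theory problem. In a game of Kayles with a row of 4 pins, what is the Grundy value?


Kayles: a move removes 1 or 2 adjacent pins from a contiguous row.
Removing pins from a row of k leaves two independent rows (a, b) with a + b = k - 1 (one pin) or a + b = k - 2 (two pins); an end removal gives a = 0.
By Sprague-Grundy, G(k) = mex{ G(a) XOR G(b) } over all these splits. G(0) = 0.
G(1): splits (0,0):0^0=0 -> mex({0}) = 1
G(2): splits (0,1):0^1=1 (0,0):0^0=0 -> mex({0, 1}) = 2
G(3): splits (0,2):0^2=2 (1,1):1^1=0 (0,1):0^1=1 -> mex({0, 1, 2}) = 3
G(4): splits (0,3):0^3=3 (1,2):1^2=3 (0,2):0^2=2 (1,1):1^1=0 -> mex({0, 2, 3}) = 1
Therefore G(4) = 1.

1


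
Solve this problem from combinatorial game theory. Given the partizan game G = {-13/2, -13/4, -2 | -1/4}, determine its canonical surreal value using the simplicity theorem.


Left options: {-13/2, -13/4, -2}, max = -2
Right options: {-1/4}, min = -1/4
All options are numbers and max(Left) < min(Right), so by the simplicity theorem the value is the simplest (earliest-born) number strictly between -2 and -1/4.
The only integer strictly between -2 and -1/4 is -1.
No non-integer in the interval can be simpler: if x is a non-integer in the interval, then floor(x) or ceil(x) also lies in the interval (the interval contains an integer), and both are proper prefixes of x's sign expansion, i.e. born earlier. So the game value is -1.
Game value = -1

-1


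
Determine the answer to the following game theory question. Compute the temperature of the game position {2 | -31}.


The game is {2 | -31}, a switch {a | b} with numbers a > b.
Cooling {a | b} by t gives {a - t | b + t}, which stops being hot when a - t = b + t, i.e. at t = (a - b)/2. So the temperature of a switch is (a - b)/2.
Temperature = (Left option - Right option) / 2
= (2 - (-31)) / 2
= 33 / 2
= 33/2

33/2


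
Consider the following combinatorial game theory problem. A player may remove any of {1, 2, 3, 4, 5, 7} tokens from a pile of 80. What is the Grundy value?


The subtraction set is S = {1, 2, 3, 4, 5, 7}.
G(k) = mex{ G(k - s) : s in S, s <= k }. We compute iteratively: G(0) = 0.
G(1) = mex({0}) = 1
G(2) = mex({0, 1}) = 2
G(3) = mex({0, 1, 2}) = 3
G(4) = mex({0, 1, 2, 3}) = 4
G(5) = mex({0, 1, 2, 3, 4}) = 5
G(6) = mex({1, 2, 3, 4, 5}) = 0
G(7) = mex({0, 2, 3, 4, 5}) = 1
G(8) = mex({0, 1, 3, 4, 5}) = 2
G(9) = mex({0, 1, 2, 4, 5}) = 3
G(10) = mex({0, 1, 2, 3, 5}) = 4
G(11) = mex({0, 1, 2, 3, 4}) = 5
G(12) = mex({1, 2, 3, 4, 5}) = 0
Observe that G(6)..G(12) = 0, 1, 2, 3, 4, 5, 0 repeats G(0)..G(6) = 0, 1, 2, 3, 4, 5, 0.
For k >= max(S) = 7, G(k) is determined by the previous 7 values G(k-7)..G(k-1); a window of 7 consecutive values has recurred shifted by 6, so by induction G(k + 6) = G(k) for all k >= 0: the sequence is periodic from the start with period 6.
One period: G(0..5) = 0, 1, 2, 3, 4, 5.
80 mod 6 = 2, so G(80) = G(2) = 2.

2


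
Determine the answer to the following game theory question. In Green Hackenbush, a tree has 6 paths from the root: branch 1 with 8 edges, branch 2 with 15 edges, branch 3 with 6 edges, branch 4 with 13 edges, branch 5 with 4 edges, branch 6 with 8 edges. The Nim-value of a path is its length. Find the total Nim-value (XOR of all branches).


The tree has 6 branches from the ground vertex.
In Green Hackenbush, the Nim-value of a simple path of length k is k.
Branch 1: length 8, Nim-value = 8
Branch 2: length 15, Nim-value = 15
Branch 3: length 6, Nim-value = 6
Branch 4: length 13, Nim-value = 13
Branch 5: length 4, Nim-value = 4
Branch 6: length 8, Nim-value = 8
Total Nim-value = XOR of all branch values:
0 XOR 8 = 8
8 XOR 15 = 7
7 XOR 6 = 1
1 XOR 13 = 12
12 XOR 4 = 8
8 XOR 8 = 0
Nim-value of the tree = 0

0


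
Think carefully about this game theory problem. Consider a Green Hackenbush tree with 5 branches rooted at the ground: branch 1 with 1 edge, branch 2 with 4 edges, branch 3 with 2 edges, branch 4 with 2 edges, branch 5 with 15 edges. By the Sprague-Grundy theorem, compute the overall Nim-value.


The tree has 5 branches from the ground vertex.
In Green Hackenbush, the Nim-value of a simple path of length k is k.
Branch 1: length 1, Nim-value = 1
Branch 2: length 4, Nim-value = 4
Branch 3: length 2, Nim-value = 2
Branch 4: length 2, Nim-value = 2
Branch 5: length 15, Nim-value = 15
Total Nim-value = XOR of all branch values:
0 XOR 1 = 1
1 XOR 4 = 5
5 XOR 2 = 7
7 XOR 2 = 5
5 XOR 15 = 10
Nim-value of the tree = 10

10


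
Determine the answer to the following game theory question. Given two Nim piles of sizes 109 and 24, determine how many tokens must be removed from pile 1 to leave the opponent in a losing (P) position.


Piles: 109 and 24
Current XOR: 109 XOR 24 = 117 (non-zero, so this is an N-position).
To make the XOR zero, we need to find a move that balances the piles.
For pile 1 (size 109): target = 109 XOR 117 = 24
We reduce pile 1 from 109 to 24.
Tokens removed: 109 - 24 = 85
Verification: 24 XOR 24 = 0

85


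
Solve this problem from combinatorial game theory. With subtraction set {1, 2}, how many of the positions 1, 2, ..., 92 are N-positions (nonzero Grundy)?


Subtraction set S = {1, 2}, so G(n) = n mod 3.
G(n) = 0 when n is a multiple of 3.
Multiples of 3 in [1, 92]: 30
N-positions (nonzero Grundy) = 92 - 30 = 62

62


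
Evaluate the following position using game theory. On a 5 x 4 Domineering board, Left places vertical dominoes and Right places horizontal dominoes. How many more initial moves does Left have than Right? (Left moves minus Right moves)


Board is 5 x 4 (rows x cols).
Left (vertical) placements: (rows-1) * cols = 4 * 4 = 16
Right (horizontal) placements: rows * (cols-1) = 5 * 3 = 15
Advantage = Left - Right = 16 - 15 = 1

1


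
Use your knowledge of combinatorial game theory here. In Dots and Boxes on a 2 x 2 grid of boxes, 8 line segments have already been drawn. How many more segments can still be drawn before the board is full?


Grid: 2 x 2 boxes, i.e. 3 rows and 3 columns of dots.
Horizontal edges: (rows + 1) * cols = 3 * 2 = 6
Vertical edges: rows * (cols + 1) = 2 * 3 = 6
Total edges: 6 + 6 = 12
Edges drawn: 8
Remaining: 12 - 8 = 4

4


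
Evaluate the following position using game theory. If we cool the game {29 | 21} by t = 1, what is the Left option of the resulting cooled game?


Original game: {29 | 21} (a switch {a | b} with a > b).
Cooling by t (for t below the temperature (a - b)/2 = 4) taxes each move by t: {a | b} cooled by t is {a - t | b + t}.
Cooling amount: t = 1
Cooled Left option: 29 - 1 = 28
Cooled Right option: 21 + 1 = 22
Cooled game: {28 | 22}
Left option = 28

28


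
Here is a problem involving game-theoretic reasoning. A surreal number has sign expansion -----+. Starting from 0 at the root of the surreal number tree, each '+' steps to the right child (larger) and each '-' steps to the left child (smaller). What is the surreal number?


Sign expansion: -----+
Rule: track bounds (lo, hi), initially (-inf, +inf). On '+', the current value becomes lo and we move to the simplest number in (value, hi): value + 1 if hi = +inf, otherwise the midpoint (value + hi)/2. On '-', the current value becomes hi and we move to value - 1 if lo = -inf, otherwise the midpoint (lo + value)/2.
Start at 0.
Step 1: sign = -, move left. Bounds: (-inf, 0). Value = -1
Step 2: sign = -, move left. Bounds: (-inf, -1). Value = -2
Step 3: sign = -, move left. Bounds: (-inf, -2). Value = -3
Step 4: sign = -, move left. Bounds: (-inf, -3). Value = -4
Step 5: sign = -, move left. Bounds: (-inf, -4). Value = -5
Step 6: sign = +, move right. Bounds: (-5, -4). Value = -9/2
The surreal number with sign expansion -----+ is -9/2.

-9/2


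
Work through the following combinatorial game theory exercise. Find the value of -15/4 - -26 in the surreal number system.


x = -15/4, y = -26
Converting to common denominator: 4
x = -15/4, y = -104/4
x - y = -15/4 - -26 = 89/4

89/4


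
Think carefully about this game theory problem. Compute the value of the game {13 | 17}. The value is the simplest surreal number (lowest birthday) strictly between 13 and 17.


Left options: {13}, max = 13
Right options: {17}, min = 17
All options are numbers and max(Left) < min(Right), so by the simplicity theorem the value is the simplest (earliest-born) number strictly between 13 and 17.
Integers 14 through 16 all lie strictly between 13 and 17.
Among integers, the simplest (lowest birthday = smallest |n|; 0 is born on day 0, +-n on day n) is 14.
No non-integer in the interval can be simpler: if x is a non-integer in the interval, then floor(x) or ceil(x) also lies in the interval (the interval contains an integer), and both are proper prefixes of x's sign expansion, i.e. born earlier. So the game value is 14.
Game value = 14

14


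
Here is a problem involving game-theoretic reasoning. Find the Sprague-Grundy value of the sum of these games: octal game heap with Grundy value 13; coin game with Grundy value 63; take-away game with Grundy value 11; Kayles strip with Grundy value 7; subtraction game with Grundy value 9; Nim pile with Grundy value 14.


By the Sprague-Grundy theorem, the Grundy value of a sum of games is the XOR of individual Grundy values.
octal game heap: Grundy value = 13. Running XOR: 0 XOR 13 = 13
coin game: Grundy value = 63. Running XOR: 13 XOR 63 = 50
take-away game: Grundy value = 11. Running XOR: 50 XOR 11 = 57
Kayles strip: Grundy value = 7. Running XOR: 57 XOR 7 = 62
subtraction game: Grundy value = 9. Running XOR: 62 XOR 9 = 55
Nim pile: Grundy value = 14. Running XOR: 55 XOR 14 = 57
The combined Grundy value is 57.

57


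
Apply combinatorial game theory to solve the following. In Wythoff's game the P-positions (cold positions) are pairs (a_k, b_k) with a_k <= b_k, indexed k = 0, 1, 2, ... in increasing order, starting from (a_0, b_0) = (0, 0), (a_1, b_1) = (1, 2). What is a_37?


By Wythoff's theorem, a_k = floor(k * phi) and b_k = floor(k * phi^2) = a_k + k, where phi = (1 + sqrt(5))/2 is the golden ratio.
phi = (1 + sqrt(5))/2 = 1.618034
k = 37
k * phi = 37 * 1.618034 = 59.867258
a_37 = floor(k * phi) = 59

59


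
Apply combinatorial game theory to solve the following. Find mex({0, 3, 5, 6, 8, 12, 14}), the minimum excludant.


Set = {0, 3, 5, 6, 8, 12, 14}
0 is in the set.
1 is NOT in the set. This is the mex.
mex = 1

1


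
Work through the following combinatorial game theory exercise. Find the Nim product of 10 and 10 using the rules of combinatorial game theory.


Nim multiplication is bilinear over XOR: (u XOR v) * w = (u*w) XOR (v*w).
So we split each operand into its bit components and XOR the pairwise Nim products.
10 = 2 + 8 (as XOR of powers of 2).
10 = 2 + 8 (as XOR of powers of 2).
Using the standard Nim-product table on single bits:
  2*2 = 3,   2*4 = 8,   2*8 = 12,
  4*4 = 6,   4*8 = 11,  8*8 = 13,
and  1*x = x (identity), k*l = l*k (commutative).
Pairwise Nim products:
  2 * 2 = 3
  2 * 8 = 12
  8 * 2 = 12
  8 * 8 = 13
XOR them: 3 XOR 12 XOR 12 XOR 13 = 14.
Result: 10 * 10 = 14 (in Nim).

14


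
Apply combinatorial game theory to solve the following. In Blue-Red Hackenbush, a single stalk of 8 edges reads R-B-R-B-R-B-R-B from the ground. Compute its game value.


Edges (from ground): R-B-R-B-R-B-R-B
By Berlekamp's sign-expansion rule, a Blue-Red Hackenbush stalk has the value of the surreal number whose sign sequence is the edge sequence with B -> + and R -> -.
Sign sequence: -+-+-+-+
Trace the sign expansion in the surreal number tree, starting from 0:
Edge 1: R (sign -) -> bounds (-inf, 0), value = -1
Edge 2: B (sign +) -> bounds (-1, 0), value = -1/2
Edge 3: R (sign -) -> bounds (-1, -1/2), value = -3/4
Edge 4: B (sign +) -> bounds (-3/4, -1/2), value = -5/8
Edge 5: R (sign -) -> bounds (-3/4, -5/8), value = -11/16
Edge 6: B (sign +) -> bounds (-11/16, -5/8), value = -21/32
Edge 7: R (sign -) -> bounds (-11/16, -21/32), value = -43/64
Edge 8: B (sign +) -> bounds (-43/64, -21/32), value = -85/128
Game value = -85/128

-85/128


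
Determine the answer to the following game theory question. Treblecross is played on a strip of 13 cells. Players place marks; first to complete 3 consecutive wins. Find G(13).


Treblecross: place X on empty cells; 3-in-a-row wins.
Playing within two cells of an existing X lets the opponent win at once, so sensible play treats the cells i-2..i+2 around each X as dead. The player left with no safe cell loses, so this is a normal-play take-away game on strips of safe cells.
Placing X at cell i (0-indexed) of a strip of k safe cells leaves independent strips of sizes max(0, i-2) and max(0, k-i-3). Hence G(k) = mex{ G(max(0,i-2)) XOR G(max(0,k-i-3)) : 0 <= i < k }, with G(0) = 0.
G(1): splits (0,0):0^0=0 -> mex({0}) = 1
G(2): splits (0,0):0^0=0 -> mex({0}) = 1
G(3): splits (0,0):0^0=0 -> mex({0}) = 1
G(4): splits (0,1):0^1=1 (0,0):0^0=0 -> mex({0, 1}) = 2
G(5): splits (0,2):0^1=1 (0,1):0^1=1 (0,0):0^0=0 -> mex({0, 1}) = 2
G(6) = mex({1}) = 0
G(7) = mex({0, 1, 2}) = 3
G(8) = mex({0, 1, 2}) = 3
G(9) = mex({0, 2}) = 1
G(10) = mex({0, 2, 3}) = 1
G(11) = mex({0, 3}) = 1
G(12) = mex({1, 3}) = 0
G(13) = mex({0, 1, 2, 3}) = 4
Therefore G(13) = 4.

4


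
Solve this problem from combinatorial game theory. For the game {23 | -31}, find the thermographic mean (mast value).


Game = {23 | -31}, a switch {a | b} with numbers a > b.
Its thermograph has left wall a - t and right wall b + t, which meet at t = (a - b)/2, where both equal (a + b)/2. So the mast (mean value) is at (a + b)/2.
Mean = (23 + (-31))/2 = -8/2 = -4

-4


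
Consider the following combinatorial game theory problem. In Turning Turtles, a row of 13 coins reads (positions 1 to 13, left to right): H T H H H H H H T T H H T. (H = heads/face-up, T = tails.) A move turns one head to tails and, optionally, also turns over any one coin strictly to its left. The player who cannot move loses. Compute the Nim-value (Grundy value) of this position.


Coins: H T H H H H H H T T H H T
Key fact: a single head at position k behaves exactly like a Nim heap of size k (turning it to T and optionally flipping a coin at j < k corresponds to moving the heap from k to j, or to 0), and heads combine as a disjunctive sum (two heads at the same place would cancel, matching j XOR j = 0). So the Nim-value is the XOR of the 1-indexed positions of the heads.
Face-up positions (1-indexed): [1, 3, 4, 5, 6, 7, 8, 11, 12]
XOR 0 with 1: 0 XOR 1 = 1
XOR 1 with 3: 1 XOR 3 = 2
XOR 2 with 4: 2 XOR 4 = 6
XOR 6 with 5: 6 XOR 5 = 3
XOR 3 with 6: 3 XOR 6 = 5
XOR 5 with 7: 5 XOR 7 = 2
XOR 2 with 8: 2 XOR 8 = 10
XOR 10 with 11: 10 XOR 11 = 1
XOR 1 with 12: 1 XOR 12 = 13
Nim-value = 13

13


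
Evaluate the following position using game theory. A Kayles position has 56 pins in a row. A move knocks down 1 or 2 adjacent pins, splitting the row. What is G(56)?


Kayles: a move removes 1 or 2 adjacent pins from a contiguous row.
Removing pins from a row of k leaves two independent rows (a, b) with a + b = k - 1 (one pin) or a + b = k - 2 (two pins); an end removal gives a = 0.
By Sprague-Grundy, G(k) = mex{ G(a) XOR G(b) } over all these splits. G(0) = 0.
G(1): splits (0,0):0^0=0 -> mex({0}) = 1
G(2): splits (0,1):0^1=1 (0,0):0^0=0 -> mex({0, 1}) = 2
G(3): splits (0,2):0^2=2 (1,1):1^1=0 (0,1):0^1=1 -> mex({0, 1, 2}) = 3
G(4): splits (0,3):0^3=3 (1,2):1^2=3 (0,2):0^2=2 (1,1):1^1=0 -> mex({0, 2, 3}) = 1
G(5): splits (0,4):0^1=1 (1,3):1^3=2 (2,2):2^2=0 (0,3):0^3=3 (1,2):1^2=3 -> mex({0, 1, 2, 3}) = 4
G(6) = mex({0, 1, 2, 4}) = 3
G(7) = mex({0, 1, 3, 4, 5}) = 2
G(8) = mex({0, 2, 3, 5, 6}) = 1
G(9) = mex({0, 1, 2, 3, 6, 7}) = 4
G(10) = mex({0, 1, 3, 4, 5, 7}) = 2
G(11) = mex({0, 1, 2, 3, 4, 5}) = 6
G(12) = mex({0, 1, 2, 3, 5, 6, 7}) = 4
G(13) = mex({0, 2, 3, 4, 6, 7}) = 1
G(14) = mex({0, 1, 4, 5, 6, 7}) = 2
G(15) = mex({0, 1, 2, 3, 4, 5, 6}) = 7
G(16) = mex({0, 2, 3, 5, 6, 7}) = 1
G(17) = mex({0, 1, 2, 3, 5, 6, 7}) = 4
G(18) = mex({0, 1, 2, 4, 5, 6}) = 3
G(19) = mex({0, 1, 3, 4, 5, 7}) = 2
G(20) = mex({0, 2, 3, 4, 5, 6, 7}) = 1
G(21) = mex({0, 1, 2, 3, 5, 6, 7}) = 4
G(22) = mex({0, 1, 2, 3, 4, 5, 7}) = 6
G(23) = mex({0, 1, 2, 3, 4, 5, 6}) = 7
G(24) = mex({0, 1, 2, 3, 5, 6, 7}) = 4
G(25) = mex({0, 2, 3, 4, 6, 7}) = 1
G(26) = mex({0, 1, 3, 4, 5, 6, 7}) = 2
G(27) = mex({0, 1, 2, 3, 4, 5, 6, 7}) = 8
G(28) = mex({0, 1, 2, 3, 4, 6, 7, 8}) = 5
G(29) = mex({0, 1, 2, 3, 5, 6, 7, 8, 9}) = 4
G(30) = mex({0, 1, 2, 3, 4, 5, 6, 9, 10}) = 7
G(31) = mex({0, 1, 3, 4, 5, 7, 10, 11}) = 2
G(32) = mex({0, 2, 3, 4, 5, 6, 7, 9, 11}) = 1
G(33) = mex({0, 1, 2, 3, 4, 5, 6, 7, 9, 12}) = 8
G(34) = mex({0, 1, 2, 3, 4, 5, 7, 8, 11, 12}) = 6
G(35) = mex({0, 1, 2, 3, 4, 5, 6, 8, 9, 10, 11}) = 7
G(36) = mex({0, 1, 2, 3, 5, 6, 7, 9, 10}) = 4
G(37) = mex({0, 2, 3, 4, 6, 7, 9, 10, 11, 12}) = 1
G(38) = mex({0, 1, 3, 4, 5, 6, 7, 9, 10, 11, 12}) = 2
G(39) = mex({0, 1, 2, 4, 5, 6, 7, 9, 10, 12, 14}) = 3
G(40) = mex({0, 2, 3, 4, 6, 7, 11, 12, 14}) = 1
G(41) = mex({0, 1, 2, 3, 5, 6, 7, 9, 10, 11, 12}) = 4
G(42) = mex({0, 1, 2, 3, 4, 5, 6, 9, 10}) = 7
G(43) = mex({0, 1, 3, 4, 5, 7, 9, 10, 12, 15}) = 2
G(44) = mex({0, 2, 3, 4, 5, 6, 7, 9, 10, 12, 15}) = 1
G(45) = mex({0, 1, 2, 3, 4, 5, 6, 7, 9, 10, 12, 14}) = 8
G(46) = mex({0, 1, 3, 4, 5, 7, 8, 11, 12, 14}) = 2
G(47) = mex({0, 1, 2, 3, 4, 5, 6, 8, 9, 10, 11, 12}) = 7
G(48) = mex({0, 1, 2, 3, 5, 6, 7, 9, 10}) = 4
G(49) = mex({0, 2, 3, 4, 6, 7, 9, 10, 11, 12, 15}) = 1
G(50) = mex({0, 1, 4, 5, 6, 7, 9, 11, 12, 14, 15}) = 2
G(51) = mex({0, 1, 2, 3, 4, 5, 6, 7, 9, 12, 14, 15}) = 8
G(52) = mex({0, 2, 3, 4, 5, 6, 7, 8, 11, 12, 15}) = 1
G(53) = mex({0, 1, 2, 3, 5, 6, 7, 8, 9, 10, 11, 12}) = 4
G(54) = mex({0, 1, 2, 3, 4, 5, 6, 9, 10}) = 7
G(55) = mex({0, 1, 3, 4, 5, 7, 9, 10, 11, 12}) = 2
G(56) = mex({0, 2, 3, 4, 5, 6, 7, 9, 10, 11, 12, 13, 14}) = 1
Therefore G(56) = 1.

1
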